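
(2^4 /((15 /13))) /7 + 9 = 1153 /105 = 10.98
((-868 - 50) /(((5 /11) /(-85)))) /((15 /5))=57222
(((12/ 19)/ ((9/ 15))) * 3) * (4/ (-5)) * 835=-2109.47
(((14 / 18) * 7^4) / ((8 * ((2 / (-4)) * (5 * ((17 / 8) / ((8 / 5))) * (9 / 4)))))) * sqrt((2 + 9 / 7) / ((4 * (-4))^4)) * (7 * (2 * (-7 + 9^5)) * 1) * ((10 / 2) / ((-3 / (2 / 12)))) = 496159447 * sqrt(161) / 123930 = 50799.30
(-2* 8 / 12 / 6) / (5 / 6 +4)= -4 / 87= -0.05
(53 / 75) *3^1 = 53 / 25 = 2.12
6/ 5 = 1.20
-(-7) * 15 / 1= 105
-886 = -886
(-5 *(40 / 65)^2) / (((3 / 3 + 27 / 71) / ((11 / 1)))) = -124960 / 8281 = -15.09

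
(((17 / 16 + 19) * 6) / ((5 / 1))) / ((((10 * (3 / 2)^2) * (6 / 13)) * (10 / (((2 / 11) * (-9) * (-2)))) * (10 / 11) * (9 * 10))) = 1391 / 150000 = 0.01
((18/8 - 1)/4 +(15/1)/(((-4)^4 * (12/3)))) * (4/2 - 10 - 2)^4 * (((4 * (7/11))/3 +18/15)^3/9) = 8084905075/2587464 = 3124.64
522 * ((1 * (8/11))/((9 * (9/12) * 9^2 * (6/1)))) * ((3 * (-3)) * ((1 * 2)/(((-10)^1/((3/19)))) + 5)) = -438016/84645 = -5.17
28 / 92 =7 / 23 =0.30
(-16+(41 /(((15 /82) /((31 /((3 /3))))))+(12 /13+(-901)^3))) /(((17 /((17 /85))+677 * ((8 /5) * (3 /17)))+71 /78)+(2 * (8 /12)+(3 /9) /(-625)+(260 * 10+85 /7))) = -4243183736282750 /16768738531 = -253041.32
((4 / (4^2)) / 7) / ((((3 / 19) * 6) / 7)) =19 / 72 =0.26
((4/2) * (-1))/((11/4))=-8/11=-0.73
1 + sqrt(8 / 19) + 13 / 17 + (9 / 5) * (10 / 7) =2 * sqrt(38) / 19 + 516 / 119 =4.99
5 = 5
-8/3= -2.67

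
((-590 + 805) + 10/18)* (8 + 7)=9700/3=3233.33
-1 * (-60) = 60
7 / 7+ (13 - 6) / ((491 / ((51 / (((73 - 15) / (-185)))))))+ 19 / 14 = 3786 / 99673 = 0.04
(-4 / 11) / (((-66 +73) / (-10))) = 0.52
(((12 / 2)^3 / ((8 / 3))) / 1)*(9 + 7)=1296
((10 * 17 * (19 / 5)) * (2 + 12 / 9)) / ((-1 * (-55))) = 1292 / 33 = 39.15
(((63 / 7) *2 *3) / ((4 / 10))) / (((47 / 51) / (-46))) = -316710 / 47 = -6738.51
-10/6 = -5/3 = -1.67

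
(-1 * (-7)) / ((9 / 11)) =77 / 9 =8.56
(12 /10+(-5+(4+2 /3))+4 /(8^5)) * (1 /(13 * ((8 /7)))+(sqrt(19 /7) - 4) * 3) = -132180151 /12779520+106511 * sqrt(133) /286720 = -6.06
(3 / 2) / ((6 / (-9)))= -9 / 4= -2.25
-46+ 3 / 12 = -183 / 4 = -45.75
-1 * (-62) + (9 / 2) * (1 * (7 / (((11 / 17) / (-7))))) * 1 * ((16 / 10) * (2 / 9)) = -3254 / 55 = -59.16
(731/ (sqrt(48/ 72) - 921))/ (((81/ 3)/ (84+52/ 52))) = -19075445/ 7634163 - 62135 * sqrt(6)/ 68707467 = -2.50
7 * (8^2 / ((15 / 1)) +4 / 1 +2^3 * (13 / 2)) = 6328 / 15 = 421.87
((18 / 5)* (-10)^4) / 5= 7200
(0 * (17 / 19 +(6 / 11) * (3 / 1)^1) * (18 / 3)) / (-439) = 0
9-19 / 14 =107 / 14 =7.64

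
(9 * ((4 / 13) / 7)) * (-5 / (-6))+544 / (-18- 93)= -46174 / 10101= -4.57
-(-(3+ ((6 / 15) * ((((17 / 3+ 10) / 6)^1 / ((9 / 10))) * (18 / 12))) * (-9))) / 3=-38 / 9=-4.22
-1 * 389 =-389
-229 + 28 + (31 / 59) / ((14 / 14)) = -11828 / 59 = -200.47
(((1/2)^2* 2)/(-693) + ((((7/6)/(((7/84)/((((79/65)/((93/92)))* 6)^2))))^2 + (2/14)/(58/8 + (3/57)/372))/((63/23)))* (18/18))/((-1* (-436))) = 158384616419199089640251/356349914310224835000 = 444.46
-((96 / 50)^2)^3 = -12230590464 / 244140625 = -50.10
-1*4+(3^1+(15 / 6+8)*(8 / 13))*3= 317 / 13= 24.38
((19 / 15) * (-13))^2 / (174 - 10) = 61009 / 36900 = 1.65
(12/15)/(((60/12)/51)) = 204/25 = 8.16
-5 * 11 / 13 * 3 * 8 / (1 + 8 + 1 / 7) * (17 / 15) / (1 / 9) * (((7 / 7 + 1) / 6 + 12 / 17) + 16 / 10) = -298.97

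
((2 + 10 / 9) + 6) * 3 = 82 / 3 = 27.33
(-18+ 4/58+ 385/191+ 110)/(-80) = -104227/88624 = -1.18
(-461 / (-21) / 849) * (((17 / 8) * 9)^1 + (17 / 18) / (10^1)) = 3189659 / 6418440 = 0.50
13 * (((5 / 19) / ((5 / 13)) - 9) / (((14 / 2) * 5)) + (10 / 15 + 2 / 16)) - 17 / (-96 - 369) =1193939 / 164920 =7.24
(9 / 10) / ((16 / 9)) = 81 / 160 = 0.51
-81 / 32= -2.53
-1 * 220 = -220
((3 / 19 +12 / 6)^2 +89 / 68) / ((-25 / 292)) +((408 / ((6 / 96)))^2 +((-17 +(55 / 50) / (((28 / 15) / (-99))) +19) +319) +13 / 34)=366139362550169 / 8591800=42614977.37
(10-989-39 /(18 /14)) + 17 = -2977 /3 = -992.33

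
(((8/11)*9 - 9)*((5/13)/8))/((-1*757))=135/866008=0.00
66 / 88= 3 / 4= 0.75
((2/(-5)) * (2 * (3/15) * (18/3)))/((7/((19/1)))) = -456/175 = -2.61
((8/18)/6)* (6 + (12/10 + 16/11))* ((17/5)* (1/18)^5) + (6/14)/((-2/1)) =-2630618789/12276287100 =-0.21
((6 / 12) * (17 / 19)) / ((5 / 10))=17 / 19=0.89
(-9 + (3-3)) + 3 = -6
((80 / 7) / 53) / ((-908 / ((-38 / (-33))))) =-760 / 2779161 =-0.00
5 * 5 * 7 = 175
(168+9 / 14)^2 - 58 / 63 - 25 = 50123165 / 1764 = 28414.49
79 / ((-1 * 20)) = -79 / 20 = -3.95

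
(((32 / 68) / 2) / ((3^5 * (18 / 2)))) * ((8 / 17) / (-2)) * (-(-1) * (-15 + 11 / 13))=2944 / 8216559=0.00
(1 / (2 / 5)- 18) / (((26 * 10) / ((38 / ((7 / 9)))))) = -5301 / 1820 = -2.91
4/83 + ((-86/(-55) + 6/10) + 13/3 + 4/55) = 90632/13695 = 6.62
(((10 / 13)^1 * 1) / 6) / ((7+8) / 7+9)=35 / 3042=0.01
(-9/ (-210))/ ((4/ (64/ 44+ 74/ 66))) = 17/ 616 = 0.03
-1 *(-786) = 786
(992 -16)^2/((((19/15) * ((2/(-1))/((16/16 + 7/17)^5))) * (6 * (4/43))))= -101923498229760/26977283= -3778123.18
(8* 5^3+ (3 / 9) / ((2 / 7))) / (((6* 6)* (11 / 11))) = 6007 / 216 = 27.81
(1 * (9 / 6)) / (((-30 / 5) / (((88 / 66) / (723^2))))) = -1 / 1568187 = -0.00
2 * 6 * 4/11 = 48/11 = 4.36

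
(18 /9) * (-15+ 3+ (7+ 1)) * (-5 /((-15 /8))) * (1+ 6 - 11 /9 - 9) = 1856 /27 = 68.74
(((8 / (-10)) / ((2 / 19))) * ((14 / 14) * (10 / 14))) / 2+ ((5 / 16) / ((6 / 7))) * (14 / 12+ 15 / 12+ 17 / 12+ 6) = 3511 / 4032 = 0.87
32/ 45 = 0.71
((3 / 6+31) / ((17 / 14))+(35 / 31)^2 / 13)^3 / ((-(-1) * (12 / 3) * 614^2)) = 21141776587792180159 / 1805733814006151873818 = 0.01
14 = 14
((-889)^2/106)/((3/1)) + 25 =798271/318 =2510.29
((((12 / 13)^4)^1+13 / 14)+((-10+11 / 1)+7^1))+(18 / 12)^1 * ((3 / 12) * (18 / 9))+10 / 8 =11.65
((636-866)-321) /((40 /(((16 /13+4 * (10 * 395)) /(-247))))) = 744633 /845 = 881.22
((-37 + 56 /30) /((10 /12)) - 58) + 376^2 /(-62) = -1844824 /775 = -2380.42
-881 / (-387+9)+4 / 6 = 1133 / 378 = 3.00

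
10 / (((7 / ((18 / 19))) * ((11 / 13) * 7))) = 0.23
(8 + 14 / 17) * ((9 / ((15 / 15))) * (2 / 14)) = 1350 / 119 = 11.34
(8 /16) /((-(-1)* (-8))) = -1 /16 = -0.06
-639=-639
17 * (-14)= -238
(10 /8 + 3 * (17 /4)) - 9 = 5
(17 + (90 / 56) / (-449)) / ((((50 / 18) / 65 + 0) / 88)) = 550009746 / 15715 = 34999.03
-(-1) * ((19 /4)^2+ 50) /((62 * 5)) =1161 /4960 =0.23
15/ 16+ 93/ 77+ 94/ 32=5.08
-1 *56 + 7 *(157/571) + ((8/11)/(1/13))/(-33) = -11267735/207273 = -54.36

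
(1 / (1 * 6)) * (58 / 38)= 29 / 114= 0.25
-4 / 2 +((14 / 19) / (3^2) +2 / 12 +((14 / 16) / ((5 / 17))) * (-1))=-32329 / 6840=-4.73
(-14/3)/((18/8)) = -56/27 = -2.07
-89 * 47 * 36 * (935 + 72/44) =-1551508164/11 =-141046196.73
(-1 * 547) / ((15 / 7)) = -3829 / 15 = -255.27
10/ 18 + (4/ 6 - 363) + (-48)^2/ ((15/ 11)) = 59752/ 45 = 1327.82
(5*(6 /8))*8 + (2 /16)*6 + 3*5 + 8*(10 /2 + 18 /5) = 114.55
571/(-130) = -571/130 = -4.39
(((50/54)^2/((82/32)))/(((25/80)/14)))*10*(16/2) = 35840000/29889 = 1199.10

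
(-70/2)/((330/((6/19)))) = -0.03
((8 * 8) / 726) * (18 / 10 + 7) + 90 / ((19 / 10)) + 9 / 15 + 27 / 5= 169742 / 3135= 54.14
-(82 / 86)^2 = -1681 / 1849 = -0.91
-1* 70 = -70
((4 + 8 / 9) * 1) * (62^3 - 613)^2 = 2486370533900 / 9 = 276263392655.56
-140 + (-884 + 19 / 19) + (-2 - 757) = -1782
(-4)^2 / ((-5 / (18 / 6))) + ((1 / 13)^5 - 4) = -25247919 / 1856465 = -13.60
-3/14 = -0.21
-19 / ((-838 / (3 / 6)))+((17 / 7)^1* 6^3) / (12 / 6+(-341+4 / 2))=-6109451 / 3953684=-1.55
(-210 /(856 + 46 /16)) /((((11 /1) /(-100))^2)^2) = -168000000000 /100598311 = -1670.01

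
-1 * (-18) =18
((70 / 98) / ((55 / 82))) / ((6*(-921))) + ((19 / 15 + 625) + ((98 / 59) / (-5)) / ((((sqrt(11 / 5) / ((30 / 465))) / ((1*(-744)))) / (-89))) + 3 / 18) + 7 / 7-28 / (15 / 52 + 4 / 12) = 120189453577 / 206368470-418656*sqrt(55) / 3245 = -374.40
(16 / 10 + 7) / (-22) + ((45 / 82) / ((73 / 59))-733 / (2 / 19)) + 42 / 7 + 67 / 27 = -61824152363 / 8889210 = -6954.97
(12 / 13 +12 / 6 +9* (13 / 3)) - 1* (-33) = 974 / 13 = 74.92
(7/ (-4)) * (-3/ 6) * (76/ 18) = 133/ 36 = 3.69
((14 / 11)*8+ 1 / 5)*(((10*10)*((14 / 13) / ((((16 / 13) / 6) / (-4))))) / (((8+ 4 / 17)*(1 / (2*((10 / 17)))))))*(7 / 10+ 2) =-92502 / 11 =-8409.27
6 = 6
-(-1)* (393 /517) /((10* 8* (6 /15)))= 393 /16544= 0.02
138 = 138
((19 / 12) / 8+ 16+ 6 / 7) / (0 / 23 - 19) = -11461 / 12768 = -0.90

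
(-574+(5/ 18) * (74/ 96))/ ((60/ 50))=-2478755/ 5184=-478.15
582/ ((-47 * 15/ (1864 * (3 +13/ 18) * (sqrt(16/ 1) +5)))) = -12114136/ 235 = -51549.51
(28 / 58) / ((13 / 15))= 210 / 377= 0.56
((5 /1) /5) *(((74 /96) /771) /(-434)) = -37 /16061472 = -0.00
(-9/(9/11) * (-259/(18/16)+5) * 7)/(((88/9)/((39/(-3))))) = -184457/8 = -23057.12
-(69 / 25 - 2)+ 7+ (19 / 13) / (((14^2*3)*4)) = 4770331 / 764400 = 6.24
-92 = -92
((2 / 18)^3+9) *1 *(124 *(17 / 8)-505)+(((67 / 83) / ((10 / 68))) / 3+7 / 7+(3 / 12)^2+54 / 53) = -185564110031 / 85516560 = -2169.92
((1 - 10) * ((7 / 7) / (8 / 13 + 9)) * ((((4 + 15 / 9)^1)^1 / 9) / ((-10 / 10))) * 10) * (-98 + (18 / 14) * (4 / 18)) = -100776 / 175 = -575.86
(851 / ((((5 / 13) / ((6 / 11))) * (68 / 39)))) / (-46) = -56277 / 3740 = -15.05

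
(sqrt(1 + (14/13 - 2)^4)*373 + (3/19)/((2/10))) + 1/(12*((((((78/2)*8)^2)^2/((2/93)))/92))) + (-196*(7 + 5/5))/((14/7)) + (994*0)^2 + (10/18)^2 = -19663169502891595/25115751917568 + 373*sqrt(49297)/169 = -292.86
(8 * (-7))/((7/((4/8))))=-4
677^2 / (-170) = -458329 / 170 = -2696.05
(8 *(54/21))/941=144/6587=0.02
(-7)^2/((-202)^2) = 49/40804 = 0.00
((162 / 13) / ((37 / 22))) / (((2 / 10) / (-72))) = -1283040 / 481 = -2667.44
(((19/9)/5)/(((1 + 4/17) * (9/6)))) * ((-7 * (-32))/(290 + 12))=10336/61155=0.17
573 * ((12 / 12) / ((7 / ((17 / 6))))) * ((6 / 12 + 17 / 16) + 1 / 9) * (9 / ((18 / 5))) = 3912635 / 4032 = 970.40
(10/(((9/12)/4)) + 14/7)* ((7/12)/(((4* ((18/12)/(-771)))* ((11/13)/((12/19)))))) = -1941121/627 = -3095.89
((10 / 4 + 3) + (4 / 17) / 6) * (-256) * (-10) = 723200 / 51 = 14180.39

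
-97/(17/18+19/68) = -59364/749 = -79.26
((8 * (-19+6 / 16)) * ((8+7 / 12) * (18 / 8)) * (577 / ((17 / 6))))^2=6351607186574841 / 18496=343404367786.27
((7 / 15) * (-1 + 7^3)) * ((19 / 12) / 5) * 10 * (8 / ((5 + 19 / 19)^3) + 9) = 616588 / 135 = 4567.32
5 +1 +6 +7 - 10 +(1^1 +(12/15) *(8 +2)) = 18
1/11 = 0.09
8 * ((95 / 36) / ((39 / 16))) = 3040 / 351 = 8.66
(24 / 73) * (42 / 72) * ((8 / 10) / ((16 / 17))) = 119 / 730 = 0.16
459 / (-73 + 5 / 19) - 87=-128955 / 1382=-93.31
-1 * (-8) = 8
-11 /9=-1.22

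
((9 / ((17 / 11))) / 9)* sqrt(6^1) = 11* sqrt(6) / 17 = 1.58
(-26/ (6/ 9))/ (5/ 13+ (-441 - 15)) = 507/ 5923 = 0.09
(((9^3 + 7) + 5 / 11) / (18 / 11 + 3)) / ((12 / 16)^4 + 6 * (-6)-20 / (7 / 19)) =-14516992 / 8222475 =-1.77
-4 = -4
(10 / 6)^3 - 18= -361 / 27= -13.37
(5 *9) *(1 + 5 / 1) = 270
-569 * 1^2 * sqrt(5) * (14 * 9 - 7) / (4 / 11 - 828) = 1309 * sqrt(5) / 16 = 182.94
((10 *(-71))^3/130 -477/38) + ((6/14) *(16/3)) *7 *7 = -1360012673/494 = -2753062.09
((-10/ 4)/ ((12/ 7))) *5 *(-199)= 34825/ 24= 1451.04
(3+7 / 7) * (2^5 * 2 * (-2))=-512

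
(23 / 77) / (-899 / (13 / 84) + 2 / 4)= -598 / 11628463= -0.00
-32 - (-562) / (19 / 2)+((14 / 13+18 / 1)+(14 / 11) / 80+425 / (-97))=441384313 / 10541960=41.87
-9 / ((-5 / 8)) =72 / 5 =14.40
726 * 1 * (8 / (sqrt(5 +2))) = 5808 * sqrt(7) / 7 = 2195.22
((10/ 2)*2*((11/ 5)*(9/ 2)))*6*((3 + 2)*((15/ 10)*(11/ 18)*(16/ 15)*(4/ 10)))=5808/ 5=1161.60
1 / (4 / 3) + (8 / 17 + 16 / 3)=6.55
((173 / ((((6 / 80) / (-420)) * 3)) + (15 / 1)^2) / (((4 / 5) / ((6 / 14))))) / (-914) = 4840625 / 25592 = 189.15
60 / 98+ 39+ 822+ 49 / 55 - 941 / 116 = 267099741 / 312620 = 854.39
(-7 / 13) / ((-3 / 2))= 14 / 39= 0.36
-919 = -919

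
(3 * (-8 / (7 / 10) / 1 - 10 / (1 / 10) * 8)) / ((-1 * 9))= 5680 / 21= 270.48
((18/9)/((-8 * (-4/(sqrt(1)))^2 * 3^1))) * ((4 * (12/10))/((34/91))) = -91/1360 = -0.07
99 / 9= 11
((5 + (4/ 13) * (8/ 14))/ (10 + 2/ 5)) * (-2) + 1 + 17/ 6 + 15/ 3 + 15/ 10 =66281/ 7098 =9.34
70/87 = 0.80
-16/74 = -8/37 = -0.22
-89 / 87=-1.02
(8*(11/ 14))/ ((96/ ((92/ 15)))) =253/ 630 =0.40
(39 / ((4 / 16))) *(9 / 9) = 156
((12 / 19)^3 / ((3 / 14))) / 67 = 8064 / 459553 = 0.02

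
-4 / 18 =-2 / 9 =-0.22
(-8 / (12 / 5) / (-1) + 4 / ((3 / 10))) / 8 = 25 / 12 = 2.08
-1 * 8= -8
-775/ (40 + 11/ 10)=-7750/ 411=-18.86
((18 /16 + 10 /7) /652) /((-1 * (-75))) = 143 /2738400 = 0.00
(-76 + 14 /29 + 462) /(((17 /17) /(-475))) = -5323800 /29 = -183579.31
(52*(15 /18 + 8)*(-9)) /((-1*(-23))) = -4134 /23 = -179.74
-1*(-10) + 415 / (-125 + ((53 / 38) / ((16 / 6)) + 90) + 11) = -54790 / 7137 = -7.68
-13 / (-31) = 13 / 31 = 0.42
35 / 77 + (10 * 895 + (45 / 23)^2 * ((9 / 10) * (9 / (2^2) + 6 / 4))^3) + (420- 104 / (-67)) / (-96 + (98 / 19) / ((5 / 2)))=176067064442715 / 19362652672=9093.13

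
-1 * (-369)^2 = -136161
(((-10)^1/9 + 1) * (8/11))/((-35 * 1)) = 0.00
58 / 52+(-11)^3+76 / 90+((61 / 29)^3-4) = -37772906803 / 28535130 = -1323.73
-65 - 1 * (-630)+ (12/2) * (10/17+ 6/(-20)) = 48172/85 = 566.73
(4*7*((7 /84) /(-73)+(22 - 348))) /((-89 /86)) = 171917354 /19491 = 8820.35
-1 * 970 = -970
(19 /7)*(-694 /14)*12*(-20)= 1582320 /49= 32292.24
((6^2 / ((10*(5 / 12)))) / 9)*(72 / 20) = 3.46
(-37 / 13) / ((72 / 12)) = -37 / 78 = -0.47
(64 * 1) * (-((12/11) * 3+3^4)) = -59328/11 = -5393.45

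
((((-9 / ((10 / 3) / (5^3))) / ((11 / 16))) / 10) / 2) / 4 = -135 / 22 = -6.14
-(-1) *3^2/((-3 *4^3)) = -3/64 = -0.05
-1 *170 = -170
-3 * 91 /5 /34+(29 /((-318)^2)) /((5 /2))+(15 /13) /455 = -1.60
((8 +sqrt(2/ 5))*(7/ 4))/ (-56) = -1/ 4 - sqrt(10)/ 160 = -0.27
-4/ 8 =-1/ 2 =-0.50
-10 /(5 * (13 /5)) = -10 /13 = -0.77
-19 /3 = -6.33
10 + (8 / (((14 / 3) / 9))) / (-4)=6.14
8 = 8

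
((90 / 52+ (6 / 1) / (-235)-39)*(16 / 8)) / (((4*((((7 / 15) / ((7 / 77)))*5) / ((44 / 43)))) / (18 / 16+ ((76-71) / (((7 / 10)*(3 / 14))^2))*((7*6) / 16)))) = -35124687 / 80840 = -434.50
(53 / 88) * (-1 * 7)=-371 / 88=-4.22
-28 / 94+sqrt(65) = -14 / 47+sqrt(65) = 7.76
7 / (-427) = -0.02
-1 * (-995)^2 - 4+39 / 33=-990027.82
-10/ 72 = -5/ 36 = -0.14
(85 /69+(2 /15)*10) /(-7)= -59 /161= -0.37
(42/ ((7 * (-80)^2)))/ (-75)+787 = 62959999/ 80000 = 787.00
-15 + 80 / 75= -209 / 15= -13.93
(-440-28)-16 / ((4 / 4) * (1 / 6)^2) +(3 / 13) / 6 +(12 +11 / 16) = -214505 / 208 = -1031.27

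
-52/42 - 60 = -1286/21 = -61.24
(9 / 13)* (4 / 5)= 36 / 65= 0.55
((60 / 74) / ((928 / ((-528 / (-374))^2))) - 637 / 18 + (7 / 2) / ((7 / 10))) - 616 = -3607968875 / 5581746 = -646.39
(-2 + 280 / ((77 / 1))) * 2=36 / 11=3.27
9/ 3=3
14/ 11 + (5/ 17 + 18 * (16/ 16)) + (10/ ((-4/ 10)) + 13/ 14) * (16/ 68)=18199/ 1309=13.90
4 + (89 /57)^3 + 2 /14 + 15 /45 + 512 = 674469209 /1296351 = 520.28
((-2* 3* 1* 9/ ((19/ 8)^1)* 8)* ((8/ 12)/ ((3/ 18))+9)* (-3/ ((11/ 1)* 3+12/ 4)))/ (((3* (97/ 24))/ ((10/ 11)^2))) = 2995200/ 223003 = 13.43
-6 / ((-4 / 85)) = 255 / 2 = 127.50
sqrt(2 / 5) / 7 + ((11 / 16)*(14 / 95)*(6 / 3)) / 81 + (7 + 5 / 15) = sqrt(10) / 35 + 225797 / 30780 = 7.43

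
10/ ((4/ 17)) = 85/ 2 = 42.50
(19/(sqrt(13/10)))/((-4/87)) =-1653 * sqrt(130)/52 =-362.44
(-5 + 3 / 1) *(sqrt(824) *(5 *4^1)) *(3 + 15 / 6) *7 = -3080 *sqrt(206) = -44206.32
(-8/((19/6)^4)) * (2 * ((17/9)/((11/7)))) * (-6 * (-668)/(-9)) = 122099712/1433531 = 85.17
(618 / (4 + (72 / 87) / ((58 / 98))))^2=13105.61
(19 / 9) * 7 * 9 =133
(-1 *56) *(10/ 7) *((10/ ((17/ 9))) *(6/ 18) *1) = -2400/ 17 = -141.18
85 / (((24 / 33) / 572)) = 133705 / 2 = 66852.50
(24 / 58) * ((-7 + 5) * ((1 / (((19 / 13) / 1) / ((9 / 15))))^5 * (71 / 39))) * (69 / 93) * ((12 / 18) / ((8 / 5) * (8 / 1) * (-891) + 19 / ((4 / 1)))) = 241782345792 / 317208243900625625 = 0.00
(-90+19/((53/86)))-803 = -45695/53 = -862.17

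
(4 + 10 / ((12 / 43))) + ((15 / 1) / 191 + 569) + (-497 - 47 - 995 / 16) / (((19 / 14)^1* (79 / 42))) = 1277878157 / 3440292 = 371.44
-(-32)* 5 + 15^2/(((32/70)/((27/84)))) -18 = 19213/64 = 300.20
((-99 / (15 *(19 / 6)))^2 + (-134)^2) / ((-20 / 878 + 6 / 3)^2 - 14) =-15619276187492 / 8775323375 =-1779.91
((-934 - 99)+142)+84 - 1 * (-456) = -351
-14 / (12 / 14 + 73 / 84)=-1176 / 145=-8.11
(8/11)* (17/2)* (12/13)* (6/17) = 288/143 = 2.01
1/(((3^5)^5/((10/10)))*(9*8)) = 1/61004779879896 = 0.00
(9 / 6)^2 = 9 / 4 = 2.25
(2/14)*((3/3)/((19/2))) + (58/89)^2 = 463254/1053493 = 0.44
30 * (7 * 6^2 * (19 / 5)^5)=3743861688 / 625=5990178.70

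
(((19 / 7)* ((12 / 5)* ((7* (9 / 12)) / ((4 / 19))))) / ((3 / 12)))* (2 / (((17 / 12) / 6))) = 467856 / 85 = 5504.19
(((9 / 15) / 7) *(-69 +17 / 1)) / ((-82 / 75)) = 1170 / 287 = 4.08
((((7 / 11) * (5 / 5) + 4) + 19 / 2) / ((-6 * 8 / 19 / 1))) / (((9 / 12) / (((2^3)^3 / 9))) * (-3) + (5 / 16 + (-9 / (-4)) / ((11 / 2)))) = -378176 / 46095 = -8.20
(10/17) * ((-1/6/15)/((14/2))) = -1/1071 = -0.00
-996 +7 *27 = -807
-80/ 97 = -0.82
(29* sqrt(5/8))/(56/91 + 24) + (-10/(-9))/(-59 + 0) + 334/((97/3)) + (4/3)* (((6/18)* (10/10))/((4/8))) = 377* sqrt(10)/1280 + 192292/17169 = 12.13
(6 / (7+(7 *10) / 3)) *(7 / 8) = 9 / 52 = 0.17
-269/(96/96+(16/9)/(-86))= -104103/379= -274.68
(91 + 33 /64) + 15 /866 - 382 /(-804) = 512495257 /5570112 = 92.01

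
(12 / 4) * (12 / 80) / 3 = 3 / 20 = 0.15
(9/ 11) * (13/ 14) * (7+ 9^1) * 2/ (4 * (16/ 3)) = 351/ 308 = 1.14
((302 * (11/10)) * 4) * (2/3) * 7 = 93016/15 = 6201.07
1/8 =0.12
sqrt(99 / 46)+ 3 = 3 * sqrt(506) / 46+ 3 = 4.47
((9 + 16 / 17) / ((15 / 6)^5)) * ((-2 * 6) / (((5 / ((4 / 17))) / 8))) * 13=-5.98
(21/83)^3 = 9261/571787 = 0.02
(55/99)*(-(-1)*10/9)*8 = 400/81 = 4.94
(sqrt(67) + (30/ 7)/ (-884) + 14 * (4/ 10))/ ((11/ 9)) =779013/ 170170 + 9 * sqrt(67)/ 11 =11.27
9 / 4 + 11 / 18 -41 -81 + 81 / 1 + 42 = 139 / 36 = 3.86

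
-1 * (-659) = 659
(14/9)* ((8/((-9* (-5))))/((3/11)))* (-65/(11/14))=-20384/243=-83.88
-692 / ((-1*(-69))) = -10.03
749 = 749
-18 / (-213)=6 / 71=0.08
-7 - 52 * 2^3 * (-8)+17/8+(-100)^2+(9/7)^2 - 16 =5217041/392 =13308.78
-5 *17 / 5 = -17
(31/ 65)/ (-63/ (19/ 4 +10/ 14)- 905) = -527/ 1012765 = -0.00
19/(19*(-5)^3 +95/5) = -1/124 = -0.01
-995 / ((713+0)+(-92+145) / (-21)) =-4179 / 2984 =-1.40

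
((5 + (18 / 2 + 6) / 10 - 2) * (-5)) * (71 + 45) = -2610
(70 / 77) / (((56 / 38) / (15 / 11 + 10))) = 11875 / 1694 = 7.01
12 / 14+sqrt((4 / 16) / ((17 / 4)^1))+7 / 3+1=sqrt(17) / 17+88 / 21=4.43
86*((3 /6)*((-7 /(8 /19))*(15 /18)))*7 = -200165 /48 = -4170.10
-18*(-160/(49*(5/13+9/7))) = 4680/133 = 35.19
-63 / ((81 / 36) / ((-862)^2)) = -20805232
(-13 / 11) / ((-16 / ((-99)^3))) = -1146717 / 16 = -71669.81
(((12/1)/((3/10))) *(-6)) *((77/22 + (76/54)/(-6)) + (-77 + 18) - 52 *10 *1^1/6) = 922760/27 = 34176.30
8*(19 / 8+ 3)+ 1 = 44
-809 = -809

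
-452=-452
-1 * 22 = -22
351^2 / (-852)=-41067 / 284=-144.60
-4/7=-0.57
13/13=1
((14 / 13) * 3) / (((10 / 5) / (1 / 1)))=21 / 13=1.62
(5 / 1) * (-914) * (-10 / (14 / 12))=274200 / 7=39171.43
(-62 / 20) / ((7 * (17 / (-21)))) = 93 / 170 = 0.55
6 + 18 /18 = 7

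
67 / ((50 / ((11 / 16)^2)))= 8107 / 12800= 0.63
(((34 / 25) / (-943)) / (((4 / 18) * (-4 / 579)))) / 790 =88587 / 74497000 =0.00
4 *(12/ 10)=24/ 5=4.80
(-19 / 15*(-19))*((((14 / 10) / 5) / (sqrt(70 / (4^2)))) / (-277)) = -722*sqrt(70) / 519375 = -0.01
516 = 516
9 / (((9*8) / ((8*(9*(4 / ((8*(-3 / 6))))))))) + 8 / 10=-41 / 5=-8.20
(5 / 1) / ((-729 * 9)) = -5 / 6561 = -0.00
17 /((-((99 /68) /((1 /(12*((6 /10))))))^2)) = -122825 /793881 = -0.15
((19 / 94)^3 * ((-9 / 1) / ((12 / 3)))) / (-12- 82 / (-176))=679041 / 421521380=0.00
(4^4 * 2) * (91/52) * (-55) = -49280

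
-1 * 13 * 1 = -13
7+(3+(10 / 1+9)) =29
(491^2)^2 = 58120048561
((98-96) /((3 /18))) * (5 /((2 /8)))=240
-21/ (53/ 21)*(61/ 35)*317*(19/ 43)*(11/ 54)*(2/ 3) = -28290031/ 102555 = -275.85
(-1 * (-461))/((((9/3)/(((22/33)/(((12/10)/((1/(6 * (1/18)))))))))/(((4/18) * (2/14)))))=4610/567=8.13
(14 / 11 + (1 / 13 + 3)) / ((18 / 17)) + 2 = 7861 / 1287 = 6.11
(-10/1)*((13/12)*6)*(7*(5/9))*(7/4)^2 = -111475/144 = -774.13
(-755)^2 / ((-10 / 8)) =-456020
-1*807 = -807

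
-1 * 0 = 0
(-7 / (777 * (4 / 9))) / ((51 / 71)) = -71 / 2516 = -0.03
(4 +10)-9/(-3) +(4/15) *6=93/5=18.60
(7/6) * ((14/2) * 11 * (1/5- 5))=-2156/5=-431.20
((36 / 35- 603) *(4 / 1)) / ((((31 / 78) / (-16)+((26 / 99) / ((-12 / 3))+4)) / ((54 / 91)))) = -14417263872 / 39447205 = -365.48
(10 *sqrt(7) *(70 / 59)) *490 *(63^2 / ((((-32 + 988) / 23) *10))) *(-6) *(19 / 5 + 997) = -4700473522920 *sqrt(7) / 14101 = -881943407.27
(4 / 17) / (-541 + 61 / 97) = -97 / 222768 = -0.00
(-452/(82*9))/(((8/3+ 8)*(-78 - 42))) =113/236160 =0.00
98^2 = 9604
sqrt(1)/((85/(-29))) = -0.34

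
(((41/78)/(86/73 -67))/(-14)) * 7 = 2993/749580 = 0.00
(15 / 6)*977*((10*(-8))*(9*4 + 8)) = -8597600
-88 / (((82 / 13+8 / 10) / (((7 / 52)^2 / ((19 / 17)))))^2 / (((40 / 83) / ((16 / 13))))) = -1770125 / 9871969536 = -0.00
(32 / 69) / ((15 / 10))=0.31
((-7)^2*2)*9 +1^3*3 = 885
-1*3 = -3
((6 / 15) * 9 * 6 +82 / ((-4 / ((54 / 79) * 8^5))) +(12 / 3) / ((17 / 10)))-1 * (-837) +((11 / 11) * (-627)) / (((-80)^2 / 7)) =-3939236180507 / 8595200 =-458306.52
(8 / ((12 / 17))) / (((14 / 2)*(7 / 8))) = 272 / 147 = 1.85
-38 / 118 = -19 / 59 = -0.32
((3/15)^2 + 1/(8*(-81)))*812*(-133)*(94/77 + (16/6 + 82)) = -4767375424/13365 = -356705.98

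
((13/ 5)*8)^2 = 10816/ 25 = 432.64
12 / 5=2.40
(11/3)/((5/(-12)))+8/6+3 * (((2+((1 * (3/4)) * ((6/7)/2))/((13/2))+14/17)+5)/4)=-289957/185640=-1.56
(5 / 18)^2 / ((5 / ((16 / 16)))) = 5 / 324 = 0.02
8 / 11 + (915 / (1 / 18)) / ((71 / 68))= 12320128 / 781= 15774.81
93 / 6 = 31 / 2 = 15.50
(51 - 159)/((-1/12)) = 1296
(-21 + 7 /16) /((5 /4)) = -16.45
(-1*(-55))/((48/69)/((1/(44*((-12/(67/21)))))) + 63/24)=-678040/1386903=-0.49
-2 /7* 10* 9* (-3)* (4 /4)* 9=4860 /7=694.29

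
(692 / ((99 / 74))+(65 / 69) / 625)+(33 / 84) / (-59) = 243209973833 / 470200500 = 517.25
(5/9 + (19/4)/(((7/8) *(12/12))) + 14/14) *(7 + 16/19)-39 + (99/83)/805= 180197894/11425365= 15.77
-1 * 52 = -52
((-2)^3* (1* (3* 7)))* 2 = -336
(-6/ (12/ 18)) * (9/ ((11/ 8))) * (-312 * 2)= 404352/ 11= 36759.27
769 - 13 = 756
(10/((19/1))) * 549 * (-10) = -54900/19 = -2889.47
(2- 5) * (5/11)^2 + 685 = 82810/121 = 684.38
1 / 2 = 0.50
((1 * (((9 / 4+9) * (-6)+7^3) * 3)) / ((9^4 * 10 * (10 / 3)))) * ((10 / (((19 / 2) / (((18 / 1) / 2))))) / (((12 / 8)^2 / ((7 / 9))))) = 406 / 32805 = 0.01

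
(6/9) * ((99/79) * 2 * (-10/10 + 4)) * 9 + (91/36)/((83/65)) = 11116517/236052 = 47.09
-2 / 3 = -0.67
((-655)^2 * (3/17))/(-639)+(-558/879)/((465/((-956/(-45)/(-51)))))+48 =-16825044973/238714425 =-70.48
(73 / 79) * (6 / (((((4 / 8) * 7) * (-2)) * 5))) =-0.16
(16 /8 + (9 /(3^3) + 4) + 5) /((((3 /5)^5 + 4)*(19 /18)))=637500 /242117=2.63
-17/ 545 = -0.03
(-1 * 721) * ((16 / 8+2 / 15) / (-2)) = 769.07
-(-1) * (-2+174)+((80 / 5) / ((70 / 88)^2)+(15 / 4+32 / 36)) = 8904911 / 44100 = 201.93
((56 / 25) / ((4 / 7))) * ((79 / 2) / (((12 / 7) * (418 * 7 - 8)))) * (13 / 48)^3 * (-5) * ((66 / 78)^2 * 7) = -298365067 / 19362447360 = -0.02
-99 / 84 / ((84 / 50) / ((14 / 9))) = -275 / 252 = -1.09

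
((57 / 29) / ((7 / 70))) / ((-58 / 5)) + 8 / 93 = -125797 / 78213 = -1.61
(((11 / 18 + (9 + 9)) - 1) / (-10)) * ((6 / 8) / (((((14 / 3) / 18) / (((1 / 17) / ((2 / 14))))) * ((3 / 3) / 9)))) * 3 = -77031 / 1360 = -56.64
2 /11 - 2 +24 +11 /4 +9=1493 /44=33.93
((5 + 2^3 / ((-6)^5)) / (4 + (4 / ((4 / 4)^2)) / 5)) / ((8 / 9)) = 24295 / 20736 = 1.17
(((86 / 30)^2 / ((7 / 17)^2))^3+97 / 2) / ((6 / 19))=5800598593498611353 / 16081147687500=360708.00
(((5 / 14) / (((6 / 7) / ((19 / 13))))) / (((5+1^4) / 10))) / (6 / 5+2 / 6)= 2375 / 3588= 0.66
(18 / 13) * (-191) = -3438 / 13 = -264.46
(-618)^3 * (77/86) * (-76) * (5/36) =95919576060/43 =2230687815.35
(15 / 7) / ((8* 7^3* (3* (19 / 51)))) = 255 / 364952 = 0.00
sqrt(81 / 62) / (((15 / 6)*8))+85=85.06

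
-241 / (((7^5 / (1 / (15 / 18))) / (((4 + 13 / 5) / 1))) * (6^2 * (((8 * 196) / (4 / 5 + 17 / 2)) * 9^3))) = -82181 / 3201935184000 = -0.00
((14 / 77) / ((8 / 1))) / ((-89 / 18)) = -9 / 1958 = -0.00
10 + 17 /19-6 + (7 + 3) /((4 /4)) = 283 /19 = 14.89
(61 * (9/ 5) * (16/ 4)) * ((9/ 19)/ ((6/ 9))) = 29646/ 95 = 312.06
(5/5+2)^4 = 81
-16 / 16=-1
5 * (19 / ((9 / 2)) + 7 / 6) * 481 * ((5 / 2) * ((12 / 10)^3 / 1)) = 55988.40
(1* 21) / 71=21 / 71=0.30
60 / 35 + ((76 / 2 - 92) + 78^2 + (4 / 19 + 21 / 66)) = 17650343 / 2926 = 6032.24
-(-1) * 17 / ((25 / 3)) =51 / 25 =2.04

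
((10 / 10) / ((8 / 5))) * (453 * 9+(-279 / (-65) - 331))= 243769 / 104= 2343.93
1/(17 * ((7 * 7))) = 1/833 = 0.00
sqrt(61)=7.81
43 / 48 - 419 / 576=97 / 576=0.17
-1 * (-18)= 18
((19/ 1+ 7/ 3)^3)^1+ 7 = 262333/ 27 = 9716.04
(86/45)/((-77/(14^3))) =-33712/495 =-68.11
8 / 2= 4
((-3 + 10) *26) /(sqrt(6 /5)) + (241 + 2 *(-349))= -457 + 91 *sqrt(30) /3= -290.86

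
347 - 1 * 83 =264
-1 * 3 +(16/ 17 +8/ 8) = -18/ 17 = -1.06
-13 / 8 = -1.62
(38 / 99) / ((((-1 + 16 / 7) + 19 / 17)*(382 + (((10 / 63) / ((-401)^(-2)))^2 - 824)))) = 997101 / 4067297300326546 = 0.00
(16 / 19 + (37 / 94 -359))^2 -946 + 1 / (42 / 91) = 1215804573893 / 9569388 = 127051.45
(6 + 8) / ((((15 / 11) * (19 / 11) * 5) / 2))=3388 / 1425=2.38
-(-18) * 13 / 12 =39 / 2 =19.50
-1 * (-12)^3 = 1728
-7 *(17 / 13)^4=-584647 / 28561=-20.47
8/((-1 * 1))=-8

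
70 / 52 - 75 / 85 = 205 / 442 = 0.46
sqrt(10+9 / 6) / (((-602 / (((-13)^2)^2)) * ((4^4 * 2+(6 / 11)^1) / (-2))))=314171 * sqrt(46) / 3394076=0.63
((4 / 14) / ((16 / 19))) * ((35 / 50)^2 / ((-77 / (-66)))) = 57 / 400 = 0.14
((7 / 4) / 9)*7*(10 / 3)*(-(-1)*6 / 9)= 245 / 81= 3.02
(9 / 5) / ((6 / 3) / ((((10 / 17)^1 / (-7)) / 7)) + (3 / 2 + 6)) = -18 / 1591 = -0.01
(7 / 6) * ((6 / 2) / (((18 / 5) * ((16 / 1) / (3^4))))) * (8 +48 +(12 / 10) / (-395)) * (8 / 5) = 3483711 / 7900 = 440.98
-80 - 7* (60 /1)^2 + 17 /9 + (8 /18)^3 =-18427679 /729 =-25278.02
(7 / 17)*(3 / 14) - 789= -26823 / 34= -788.91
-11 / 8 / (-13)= 11 / 104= 0.11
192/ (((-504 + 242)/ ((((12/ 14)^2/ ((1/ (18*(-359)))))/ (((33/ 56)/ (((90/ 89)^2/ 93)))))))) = 160795238400/ 2476872937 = 64.92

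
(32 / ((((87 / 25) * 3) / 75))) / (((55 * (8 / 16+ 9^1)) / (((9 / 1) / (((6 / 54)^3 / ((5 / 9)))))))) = 9720000 / 6061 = 1603.70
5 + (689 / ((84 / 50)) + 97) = 21509 / 42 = 512.12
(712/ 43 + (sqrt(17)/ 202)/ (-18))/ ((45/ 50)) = 7120/ 387 - 5 * sqrt(17)/ 16362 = 18.40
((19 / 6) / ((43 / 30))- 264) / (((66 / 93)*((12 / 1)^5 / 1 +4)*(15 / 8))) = -348967 / 441372855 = -0.00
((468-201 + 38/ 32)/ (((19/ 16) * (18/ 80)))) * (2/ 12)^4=0.77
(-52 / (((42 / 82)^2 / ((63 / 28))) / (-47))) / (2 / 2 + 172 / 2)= 1027091 / 4263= 240.93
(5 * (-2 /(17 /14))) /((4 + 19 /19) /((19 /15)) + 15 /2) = -1064 /1479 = -0.72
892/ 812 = 223/ 203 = 1.10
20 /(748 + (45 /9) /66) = 1320 /49373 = 0.03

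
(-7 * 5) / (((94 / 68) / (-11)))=278.51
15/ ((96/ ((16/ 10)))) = 1/ 4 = 0.25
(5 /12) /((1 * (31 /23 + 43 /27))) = 1035 /7304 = 0.14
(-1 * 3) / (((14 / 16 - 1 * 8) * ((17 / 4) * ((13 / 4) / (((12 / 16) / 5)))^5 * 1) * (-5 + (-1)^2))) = -1944 / 374773871875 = -0.00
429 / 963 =143 / 321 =0.45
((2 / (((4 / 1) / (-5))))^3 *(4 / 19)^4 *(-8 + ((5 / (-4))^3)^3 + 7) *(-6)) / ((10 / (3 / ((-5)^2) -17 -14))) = 1282640751 / 266897408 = 4.81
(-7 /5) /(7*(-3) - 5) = 7 /130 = 0.05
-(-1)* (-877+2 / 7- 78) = -6683 / 7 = -954.71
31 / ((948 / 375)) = 12.26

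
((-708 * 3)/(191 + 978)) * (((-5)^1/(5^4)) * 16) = 33984/146125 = 0.23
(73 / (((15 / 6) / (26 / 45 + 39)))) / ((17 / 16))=4160416 / 3825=1087.69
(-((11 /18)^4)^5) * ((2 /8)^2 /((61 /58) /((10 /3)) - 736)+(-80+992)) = -1047196258387320995260349291711 /21758536595310229475191620108288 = -0.05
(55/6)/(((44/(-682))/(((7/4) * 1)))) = -11935/48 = -248.65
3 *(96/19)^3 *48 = 127401984/6859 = 18574.43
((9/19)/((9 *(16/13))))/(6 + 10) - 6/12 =-2419/4864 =-0.50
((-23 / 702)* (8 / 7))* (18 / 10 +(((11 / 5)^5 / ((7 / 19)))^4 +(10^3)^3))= -29131860340123328450165371432 / 562596988677978515625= -51781045.63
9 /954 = 1 /106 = 0.01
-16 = -16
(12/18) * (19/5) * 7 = 266/15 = 17.73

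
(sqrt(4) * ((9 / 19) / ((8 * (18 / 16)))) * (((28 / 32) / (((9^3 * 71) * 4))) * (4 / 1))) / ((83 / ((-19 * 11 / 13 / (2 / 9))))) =-77 / 49642632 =-0.00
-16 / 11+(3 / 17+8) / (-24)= -8057 / 4488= -1.80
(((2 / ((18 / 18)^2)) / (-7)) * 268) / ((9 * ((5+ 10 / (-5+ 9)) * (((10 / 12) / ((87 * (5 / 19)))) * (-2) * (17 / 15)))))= 31088 / 2261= 13.75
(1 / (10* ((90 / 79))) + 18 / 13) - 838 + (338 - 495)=-11624273 / 11700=-993.53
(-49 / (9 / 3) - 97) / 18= -170 / 27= -6.30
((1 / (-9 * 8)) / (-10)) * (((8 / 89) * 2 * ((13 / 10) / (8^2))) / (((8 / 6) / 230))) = 299 / 341760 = 0.00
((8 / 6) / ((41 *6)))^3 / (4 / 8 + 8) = 16 / 854137953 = 0.00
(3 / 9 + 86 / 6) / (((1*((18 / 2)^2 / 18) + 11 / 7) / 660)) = 27104 / 17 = 1594.35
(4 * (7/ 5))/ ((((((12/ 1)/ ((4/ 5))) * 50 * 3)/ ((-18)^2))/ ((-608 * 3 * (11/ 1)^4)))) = -13459412736/ 625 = -21535060.38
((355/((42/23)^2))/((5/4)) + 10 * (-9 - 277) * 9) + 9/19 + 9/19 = -214953901/8379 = -25653.88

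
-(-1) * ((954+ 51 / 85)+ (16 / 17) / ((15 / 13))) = 243631 / 255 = 955.42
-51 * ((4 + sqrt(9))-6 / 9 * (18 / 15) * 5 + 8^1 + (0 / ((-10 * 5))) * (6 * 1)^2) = -561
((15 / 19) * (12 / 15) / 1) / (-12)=-1 / 19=-0.05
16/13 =1.23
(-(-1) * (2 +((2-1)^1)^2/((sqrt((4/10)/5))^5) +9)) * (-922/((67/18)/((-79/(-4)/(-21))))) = 1201827/469 +341428125 * sqrt(2)/3752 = 131254.50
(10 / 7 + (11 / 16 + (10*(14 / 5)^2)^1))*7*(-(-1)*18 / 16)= 405801 / 640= 634.06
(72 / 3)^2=576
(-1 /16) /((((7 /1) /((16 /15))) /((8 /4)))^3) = -2048 /1157625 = -0.00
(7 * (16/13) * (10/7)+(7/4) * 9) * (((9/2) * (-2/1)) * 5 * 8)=-131310/13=-10100.77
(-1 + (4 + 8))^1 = 11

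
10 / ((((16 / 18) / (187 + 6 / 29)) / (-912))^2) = 310266155837160 / 841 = 368925274479.38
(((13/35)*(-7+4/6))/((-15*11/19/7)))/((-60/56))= -65702/37125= -1.77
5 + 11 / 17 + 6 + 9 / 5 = 13.45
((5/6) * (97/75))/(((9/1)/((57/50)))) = 1843/13500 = 0.14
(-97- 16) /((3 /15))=-565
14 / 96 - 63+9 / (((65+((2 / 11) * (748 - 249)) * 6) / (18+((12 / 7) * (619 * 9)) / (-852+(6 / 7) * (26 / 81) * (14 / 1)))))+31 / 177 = -15868895643381 / 253579852400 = -62.58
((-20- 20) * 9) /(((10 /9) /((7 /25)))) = -2268 /25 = -90.72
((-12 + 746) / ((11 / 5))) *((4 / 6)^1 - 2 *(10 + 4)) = -300940 / 33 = -9119.39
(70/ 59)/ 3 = 70/ 177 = 0.40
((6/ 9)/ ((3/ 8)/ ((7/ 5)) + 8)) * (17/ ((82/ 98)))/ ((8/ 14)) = 163268/ 56949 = 2.87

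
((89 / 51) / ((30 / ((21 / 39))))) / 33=623 / 656370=0.00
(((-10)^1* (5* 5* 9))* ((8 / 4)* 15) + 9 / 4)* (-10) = 674977.50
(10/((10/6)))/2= 3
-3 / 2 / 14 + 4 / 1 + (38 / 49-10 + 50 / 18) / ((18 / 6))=9229 / 5292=1.74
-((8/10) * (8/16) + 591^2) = -1746407/5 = -349281.40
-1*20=-20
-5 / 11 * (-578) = 2890 / 11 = 262.73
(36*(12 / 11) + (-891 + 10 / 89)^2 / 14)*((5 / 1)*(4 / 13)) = 87278.09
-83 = -83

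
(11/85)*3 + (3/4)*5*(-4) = -1242/85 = -14.61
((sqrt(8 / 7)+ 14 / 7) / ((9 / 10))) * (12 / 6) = 40 * sqrt(14) / 63+ 40 / 9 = 6.82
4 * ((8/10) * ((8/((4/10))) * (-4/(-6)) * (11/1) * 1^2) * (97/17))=136576/51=2677.96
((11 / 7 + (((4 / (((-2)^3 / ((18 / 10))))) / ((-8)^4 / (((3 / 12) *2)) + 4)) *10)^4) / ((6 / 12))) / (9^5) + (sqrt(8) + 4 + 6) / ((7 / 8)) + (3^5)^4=3486784415.66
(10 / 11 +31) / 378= 13 / 154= 0.08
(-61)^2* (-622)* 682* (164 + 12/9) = -782917689664/3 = -260972563221.33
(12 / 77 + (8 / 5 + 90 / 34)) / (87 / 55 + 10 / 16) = 230536 / 115549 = 2.00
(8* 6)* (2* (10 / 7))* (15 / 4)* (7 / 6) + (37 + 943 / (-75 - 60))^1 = 85052 / 135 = 630.01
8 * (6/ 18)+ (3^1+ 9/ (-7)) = 92/ 21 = 4.38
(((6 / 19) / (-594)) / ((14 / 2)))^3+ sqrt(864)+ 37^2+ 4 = 12 *sqrt(6)+ 3134231303979698 / 2282761328463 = 1402.39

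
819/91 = 9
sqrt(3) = 1.73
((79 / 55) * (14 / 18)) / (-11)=-553 / 5445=-0.10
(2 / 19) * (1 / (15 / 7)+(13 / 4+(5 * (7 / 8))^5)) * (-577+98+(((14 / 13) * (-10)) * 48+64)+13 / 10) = -31844414805707 / 202342400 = -157378.85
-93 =-93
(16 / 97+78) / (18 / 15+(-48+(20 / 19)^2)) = -6842755 / 3999989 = -1.71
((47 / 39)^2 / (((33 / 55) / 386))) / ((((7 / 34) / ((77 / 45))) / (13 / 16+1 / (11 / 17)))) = 3007807535 / 164268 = 18310.37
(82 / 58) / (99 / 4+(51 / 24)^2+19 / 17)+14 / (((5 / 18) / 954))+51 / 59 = 13597860790891 / 282802635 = 48082.51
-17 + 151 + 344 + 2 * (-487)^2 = 474816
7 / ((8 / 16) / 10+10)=140 / 201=0.70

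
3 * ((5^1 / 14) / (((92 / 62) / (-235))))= -109275 / 644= -169.68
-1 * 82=-82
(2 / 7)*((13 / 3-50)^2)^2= 704550722 / 567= 1242593.87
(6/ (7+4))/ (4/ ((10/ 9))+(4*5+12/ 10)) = 15/ 682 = 0.02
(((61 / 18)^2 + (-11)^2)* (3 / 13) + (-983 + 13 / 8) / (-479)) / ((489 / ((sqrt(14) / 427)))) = 43877851* sqrt(14) / 280846716696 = 0.00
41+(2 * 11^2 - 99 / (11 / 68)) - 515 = -844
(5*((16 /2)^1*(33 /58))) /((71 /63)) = 41580 /2059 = 20.19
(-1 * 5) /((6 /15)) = -25 /2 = -12.50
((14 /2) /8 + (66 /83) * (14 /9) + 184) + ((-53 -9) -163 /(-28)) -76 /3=486181 /4648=104.60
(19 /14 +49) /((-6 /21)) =-705 /4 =-176.25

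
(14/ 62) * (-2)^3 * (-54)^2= -163296/ 31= -5267.61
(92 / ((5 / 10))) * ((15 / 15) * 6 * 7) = 7728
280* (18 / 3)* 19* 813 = 25950960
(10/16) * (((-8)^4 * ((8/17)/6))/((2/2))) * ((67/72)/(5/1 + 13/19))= 407360/12393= 32.87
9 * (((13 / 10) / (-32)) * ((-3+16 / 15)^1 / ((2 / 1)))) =1131 / 3200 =0.35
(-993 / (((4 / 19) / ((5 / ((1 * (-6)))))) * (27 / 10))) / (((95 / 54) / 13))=21515 / 2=10757.50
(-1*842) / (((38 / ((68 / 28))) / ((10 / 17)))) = -4210 / 133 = -31.65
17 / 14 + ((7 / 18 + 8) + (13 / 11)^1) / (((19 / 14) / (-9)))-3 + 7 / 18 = -854087 / 13167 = -64.87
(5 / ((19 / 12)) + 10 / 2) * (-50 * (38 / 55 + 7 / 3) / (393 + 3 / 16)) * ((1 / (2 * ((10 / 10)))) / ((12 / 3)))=-1546900 / 3944457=-0.39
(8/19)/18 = 4/171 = 0.02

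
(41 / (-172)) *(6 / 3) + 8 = 647 / 86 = 7.52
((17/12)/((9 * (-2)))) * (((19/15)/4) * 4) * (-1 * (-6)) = -323/540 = -0.60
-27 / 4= -6.75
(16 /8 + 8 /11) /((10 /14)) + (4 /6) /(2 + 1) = 400 /99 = 4.04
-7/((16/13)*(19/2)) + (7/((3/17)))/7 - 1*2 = 1399/456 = 3.07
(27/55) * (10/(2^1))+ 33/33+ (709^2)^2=252688187764.45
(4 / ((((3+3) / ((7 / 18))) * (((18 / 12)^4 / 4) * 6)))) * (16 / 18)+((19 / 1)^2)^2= 7695326521 / 59049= 130321.03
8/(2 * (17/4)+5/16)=128/141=0.91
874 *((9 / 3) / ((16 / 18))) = 11799 / 4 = 2949.75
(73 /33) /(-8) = -73 /264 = -0.28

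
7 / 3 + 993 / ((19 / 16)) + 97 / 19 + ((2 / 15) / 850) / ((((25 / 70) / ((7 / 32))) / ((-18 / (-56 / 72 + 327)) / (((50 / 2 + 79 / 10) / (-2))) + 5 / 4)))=112807924133911 / 133714248000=843.65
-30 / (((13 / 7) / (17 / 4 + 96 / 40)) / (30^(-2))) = -931 / 7800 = -0.12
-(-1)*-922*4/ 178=-1844/ 89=-20.72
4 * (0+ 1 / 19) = 4 / 19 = 0.21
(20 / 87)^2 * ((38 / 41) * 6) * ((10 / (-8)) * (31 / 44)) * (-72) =7068000 / 379291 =18.63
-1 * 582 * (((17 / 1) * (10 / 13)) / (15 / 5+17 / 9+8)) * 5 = -1113075 / 377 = -2952.45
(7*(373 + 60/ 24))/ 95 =5257/ 190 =27.67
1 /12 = 0.08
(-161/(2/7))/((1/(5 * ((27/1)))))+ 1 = -152143/2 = -76071.50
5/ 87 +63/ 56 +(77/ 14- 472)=-323861/ 696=-465.32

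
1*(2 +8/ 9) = 26/ 9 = 2.89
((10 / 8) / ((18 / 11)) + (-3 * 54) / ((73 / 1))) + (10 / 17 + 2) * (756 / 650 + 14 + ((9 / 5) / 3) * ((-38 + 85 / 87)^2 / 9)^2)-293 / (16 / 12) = 178872009731642043551 / 4990980856750200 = 35839.05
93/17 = 5.47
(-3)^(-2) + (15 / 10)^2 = 85 / 36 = 2.36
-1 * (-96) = 96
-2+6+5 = 9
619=619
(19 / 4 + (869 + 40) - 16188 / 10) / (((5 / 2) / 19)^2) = -5090461 / 125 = -40723.69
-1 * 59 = -59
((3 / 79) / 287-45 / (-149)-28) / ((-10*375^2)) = 0.00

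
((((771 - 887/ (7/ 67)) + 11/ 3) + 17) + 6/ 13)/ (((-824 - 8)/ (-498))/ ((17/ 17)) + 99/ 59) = -2298.76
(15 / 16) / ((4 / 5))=75 / 64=1.17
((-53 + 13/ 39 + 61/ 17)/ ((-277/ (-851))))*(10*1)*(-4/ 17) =85202120/ 240159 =354.77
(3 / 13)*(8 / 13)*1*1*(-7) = -168 / 169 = -0.99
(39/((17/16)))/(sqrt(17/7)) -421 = -421 + 624 * sqrt(119)/289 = -397.45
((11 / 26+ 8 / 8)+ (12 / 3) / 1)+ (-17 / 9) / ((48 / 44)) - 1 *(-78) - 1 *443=-361.31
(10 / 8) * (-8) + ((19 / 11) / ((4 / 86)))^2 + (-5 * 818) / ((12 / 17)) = -6425183 / 1452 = -4425.06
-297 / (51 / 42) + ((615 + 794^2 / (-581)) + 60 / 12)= -7009470 / 9877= -709.68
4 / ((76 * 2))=0.03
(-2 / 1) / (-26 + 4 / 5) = 5 / 63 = 0.08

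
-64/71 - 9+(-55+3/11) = -50475/781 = -64.63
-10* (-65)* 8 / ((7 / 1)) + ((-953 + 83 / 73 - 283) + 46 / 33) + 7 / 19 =-157072550 / 320397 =-490.24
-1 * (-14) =14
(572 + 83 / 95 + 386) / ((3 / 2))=182186 / 285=639.25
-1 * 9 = -9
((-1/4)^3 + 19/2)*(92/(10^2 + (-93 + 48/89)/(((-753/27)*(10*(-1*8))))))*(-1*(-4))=6237495580/178637939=34.92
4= 4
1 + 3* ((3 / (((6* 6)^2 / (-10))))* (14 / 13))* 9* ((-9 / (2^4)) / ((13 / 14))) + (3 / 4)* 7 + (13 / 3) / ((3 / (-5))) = -27475 / 48672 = -0.56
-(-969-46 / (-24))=967.08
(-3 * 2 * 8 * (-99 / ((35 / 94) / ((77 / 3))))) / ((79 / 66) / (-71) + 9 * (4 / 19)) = 145824871104 / 835975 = 174436.88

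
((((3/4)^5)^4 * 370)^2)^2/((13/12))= 519407894145037443727488422481760363903477051875/296867520082839655260123481645494988367611297792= 1.75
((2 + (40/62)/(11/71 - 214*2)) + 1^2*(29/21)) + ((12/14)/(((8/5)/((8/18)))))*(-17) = -1887634/2825061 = -0.67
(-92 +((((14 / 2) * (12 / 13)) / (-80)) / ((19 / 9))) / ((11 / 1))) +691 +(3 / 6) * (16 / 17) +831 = 1321436907 / 923780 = 1430.47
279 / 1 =279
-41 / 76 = -0.54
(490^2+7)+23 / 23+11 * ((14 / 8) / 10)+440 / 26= 124865961 / 520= 240126.85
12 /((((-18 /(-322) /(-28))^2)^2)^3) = 281751917136668087563536561142967811853778944 /94143178827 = 2992802247037173838170131000000000.00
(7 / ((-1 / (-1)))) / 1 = 7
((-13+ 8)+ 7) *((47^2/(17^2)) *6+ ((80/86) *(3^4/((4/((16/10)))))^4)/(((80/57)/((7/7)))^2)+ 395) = 40453433365631/38834375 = 1041691.37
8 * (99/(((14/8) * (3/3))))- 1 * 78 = 2622/7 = 374.57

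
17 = 17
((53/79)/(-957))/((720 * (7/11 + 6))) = -53/361244880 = -0.00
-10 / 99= -0.10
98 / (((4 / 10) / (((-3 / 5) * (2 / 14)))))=-21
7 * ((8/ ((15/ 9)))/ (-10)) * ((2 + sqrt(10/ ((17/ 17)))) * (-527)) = 88536/ 25 + 44268 * sqrt(10)/ 25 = 9140.95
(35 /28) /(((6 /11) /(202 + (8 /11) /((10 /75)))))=5705 /12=475.42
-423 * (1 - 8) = 2961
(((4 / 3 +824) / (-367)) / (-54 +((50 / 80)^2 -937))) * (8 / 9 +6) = 9824768 / 628220691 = 0.02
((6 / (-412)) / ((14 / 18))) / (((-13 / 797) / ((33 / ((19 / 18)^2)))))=115040574 / 3383653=34.00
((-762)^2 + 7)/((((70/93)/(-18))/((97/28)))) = -47142474039/980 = -48104565.35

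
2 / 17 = 0.12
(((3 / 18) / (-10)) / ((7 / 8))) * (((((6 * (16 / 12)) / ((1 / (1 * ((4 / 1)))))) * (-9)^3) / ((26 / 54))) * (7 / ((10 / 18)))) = 3779136 / 325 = 11628.11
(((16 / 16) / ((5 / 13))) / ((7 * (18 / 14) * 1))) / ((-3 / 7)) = -91 / 135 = -0.67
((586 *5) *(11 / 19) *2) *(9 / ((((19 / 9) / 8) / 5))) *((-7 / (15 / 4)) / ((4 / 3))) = -292390560 / 361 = -809946.15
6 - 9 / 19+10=295 / 19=15.53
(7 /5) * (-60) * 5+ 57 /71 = -29763 /71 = -419.20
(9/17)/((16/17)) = 9/16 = 0.56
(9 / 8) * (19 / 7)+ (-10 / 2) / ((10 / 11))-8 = -10.45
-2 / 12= -1 / 6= -0.17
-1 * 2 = -2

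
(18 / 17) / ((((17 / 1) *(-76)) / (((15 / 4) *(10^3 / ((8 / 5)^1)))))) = -84375 / 43928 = -1.92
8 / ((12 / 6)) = 4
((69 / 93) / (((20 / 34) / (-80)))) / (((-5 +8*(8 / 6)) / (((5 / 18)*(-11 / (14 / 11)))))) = 27830 / 651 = 42.75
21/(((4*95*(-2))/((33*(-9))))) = 6237/760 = 8.21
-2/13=-0.15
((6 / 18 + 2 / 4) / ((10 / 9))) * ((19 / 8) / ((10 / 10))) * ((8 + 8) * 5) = 285 / 2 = 142.50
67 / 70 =0.96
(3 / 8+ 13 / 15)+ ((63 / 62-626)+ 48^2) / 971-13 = -36226571 / 3612120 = -10.03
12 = 12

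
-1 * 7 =-7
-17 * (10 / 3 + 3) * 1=-323 / 3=-107.67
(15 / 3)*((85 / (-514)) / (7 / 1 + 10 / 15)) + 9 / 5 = 100023 / 59110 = 1.69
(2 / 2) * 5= 5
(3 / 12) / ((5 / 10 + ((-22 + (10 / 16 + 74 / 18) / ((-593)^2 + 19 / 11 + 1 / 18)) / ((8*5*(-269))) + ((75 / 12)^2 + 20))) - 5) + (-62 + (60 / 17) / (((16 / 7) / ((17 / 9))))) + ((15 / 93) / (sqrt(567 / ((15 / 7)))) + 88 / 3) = -19455376871825641 / 654062978543356 + 5*sqrt(15) / 1953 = -29.74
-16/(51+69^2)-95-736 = -999697/1203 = -831.00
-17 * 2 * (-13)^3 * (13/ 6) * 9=1456611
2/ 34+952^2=15407169/ 17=906304.06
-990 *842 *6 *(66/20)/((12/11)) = -15129477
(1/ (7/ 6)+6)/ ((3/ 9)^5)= 11664/ 7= 1666.29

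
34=34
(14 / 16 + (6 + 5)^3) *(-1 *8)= -10655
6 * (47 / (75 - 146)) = -282 / 71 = -3.97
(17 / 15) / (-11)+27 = 4438 / 165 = 26.90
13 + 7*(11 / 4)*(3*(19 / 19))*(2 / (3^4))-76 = -3325 / 54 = -61.57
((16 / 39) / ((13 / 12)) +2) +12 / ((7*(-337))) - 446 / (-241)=405863156 / 96079711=4.22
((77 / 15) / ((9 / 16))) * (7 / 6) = 10.65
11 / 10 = 1.10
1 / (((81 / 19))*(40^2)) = 19 / 129600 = 0.00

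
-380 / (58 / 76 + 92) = -2888 / 705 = -4.10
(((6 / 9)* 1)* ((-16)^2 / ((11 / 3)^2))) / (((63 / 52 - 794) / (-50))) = 159744 / 199529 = 0.80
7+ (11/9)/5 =7.24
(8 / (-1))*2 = -16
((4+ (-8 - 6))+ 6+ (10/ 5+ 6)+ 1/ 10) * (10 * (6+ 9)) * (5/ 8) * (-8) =-3075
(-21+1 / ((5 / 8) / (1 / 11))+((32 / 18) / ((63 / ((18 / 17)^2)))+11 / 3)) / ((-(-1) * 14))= -2863334 / 2336565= -1.23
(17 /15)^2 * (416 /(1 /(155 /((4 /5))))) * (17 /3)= 15839512 /27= 586648.59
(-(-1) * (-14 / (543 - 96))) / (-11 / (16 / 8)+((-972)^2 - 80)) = -28 / 844560459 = -0.00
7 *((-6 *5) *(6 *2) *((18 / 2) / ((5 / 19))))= -86184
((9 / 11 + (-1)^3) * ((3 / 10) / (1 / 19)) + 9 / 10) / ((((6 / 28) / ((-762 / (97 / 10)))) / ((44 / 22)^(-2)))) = 13335 / 1067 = 12.50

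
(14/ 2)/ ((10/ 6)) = 4.20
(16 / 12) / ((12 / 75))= 25 / 3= 8.33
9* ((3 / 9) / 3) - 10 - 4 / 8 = -19 / 2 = -9.50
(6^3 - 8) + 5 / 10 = 417 / 2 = 208.50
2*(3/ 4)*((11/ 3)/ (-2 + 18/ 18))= -5.50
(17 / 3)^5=1419857 / 243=5843.03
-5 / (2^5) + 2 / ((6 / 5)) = 1.51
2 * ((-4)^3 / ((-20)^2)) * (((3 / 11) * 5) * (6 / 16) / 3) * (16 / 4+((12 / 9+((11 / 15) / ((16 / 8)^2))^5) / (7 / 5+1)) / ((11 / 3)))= -28408481051 / 125452800000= -0.23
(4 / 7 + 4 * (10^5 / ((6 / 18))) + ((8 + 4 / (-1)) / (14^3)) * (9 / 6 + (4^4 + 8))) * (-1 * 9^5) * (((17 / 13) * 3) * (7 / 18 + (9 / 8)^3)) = -353977002455667165 / 702464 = -503907677056.29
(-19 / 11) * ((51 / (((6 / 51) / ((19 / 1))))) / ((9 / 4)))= -208658 / 33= -6322.97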